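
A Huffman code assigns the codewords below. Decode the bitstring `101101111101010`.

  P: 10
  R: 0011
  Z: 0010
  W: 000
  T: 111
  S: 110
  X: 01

Read left to right; each codeword is recognised as soon as it completes (prefix code):
  10→P | 110→S | 111→T | 110→S | 10→P | 10→P
Decoded message: PSTSPP

PSTSPP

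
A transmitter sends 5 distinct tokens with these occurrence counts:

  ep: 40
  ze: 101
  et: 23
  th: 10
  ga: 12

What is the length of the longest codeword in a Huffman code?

Merge the two lowest-weight nodes at each step:
merge th(10) and ga(12): 22
merge 22 and et(23): 45
merge ep(40) and 45: 85
merge 85 and ze(101): 186
The first pair merged (th, ga) ends up deepest, at depth 4.

4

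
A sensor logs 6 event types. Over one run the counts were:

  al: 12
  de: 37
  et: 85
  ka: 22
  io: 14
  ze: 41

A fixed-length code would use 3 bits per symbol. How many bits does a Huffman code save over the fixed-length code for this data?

Fixed-length: 3 bits × 211 symbols = 633 bits.
Huffman merges:
al(12) + io(14) → 26
ka(22) + 26 → 48
de(37) + ze(41) → 78
48 + 78 → 126
et(85) + 126 → 211
Huffman total = 26 + 48 + 78 + 126 + 211 = 489 bits.
Saving = 633 − 489 = 144 bits.

144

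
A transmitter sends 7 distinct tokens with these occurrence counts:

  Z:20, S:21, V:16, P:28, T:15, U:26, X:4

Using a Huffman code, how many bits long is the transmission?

355

Build the Huffman tree bottom-up:
combine X(4), T(15) → 19
combine V(16), 19 → 35
combine Z(20), S(21) → 41
combine U(26), P(28) → 54
combine 35, 41 → 76
combine 54, 76 → 130
Total encoded bits = sum of merged weights = 19 + 35 + 41 + 54 + 76 + 130 = 355.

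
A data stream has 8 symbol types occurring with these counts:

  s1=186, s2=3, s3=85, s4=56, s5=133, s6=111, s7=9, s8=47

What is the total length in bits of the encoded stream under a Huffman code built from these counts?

1642

Build the Huffman tree bottom-up:
merge s2(3) and s7(9): 12
merge 12 and s8(47): 59
merge s4(56) and 59: 115
merge s3(85) and s6(111): 196
merge 115 and s5(133): 248
merge s1(186) and 196: 382
merge 248 and 382: 630
Total encoded bits = sum of merged weights = 12 + 59 + 115 + 196 + 248 + 382 + 630 = 1642.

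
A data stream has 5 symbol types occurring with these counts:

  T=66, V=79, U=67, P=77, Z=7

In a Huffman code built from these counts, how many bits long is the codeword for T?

3

Huffman merges, smallest pair first:
Z(7) + T(66) → 73
U(67) + 73 → 140
P(77) + V(79) → 156
140 + 156 → 296
T's leaf is at depth 3, giving a 3-bit codeword.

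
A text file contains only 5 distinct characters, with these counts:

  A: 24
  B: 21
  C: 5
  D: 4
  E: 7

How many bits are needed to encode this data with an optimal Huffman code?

123

Greedily combine the two least-frequent nodes:
combine D(4), C(5) → 9
combine E(7), 9 → 16
combine 16, B(21) → 37
combine A(24), 37 → 61
Total encoded bits = sum of merged weights = 9 + 16 + 37 + 61 = 123.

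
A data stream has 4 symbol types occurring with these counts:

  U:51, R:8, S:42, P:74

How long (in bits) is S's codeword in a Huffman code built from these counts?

Build the tree from the bottom:
merge R(8) and S(42): 50
merge 50 and U(51): 101
merge P(74) and 101: 175
S sits 3 levels below the root, so its codeword is 3 bits.

3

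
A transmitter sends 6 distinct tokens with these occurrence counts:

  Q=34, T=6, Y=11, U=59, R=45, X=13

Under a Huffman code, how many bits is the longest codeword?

4

Merge the two lowest-weight nodes at each step:
combine T(6), Y(11) → 17
combine X(13), 17 → 30
combine 30, Q(34) → 64
combine R(45), U(59) → 104
combine 64, 104 → 168
The rarest symbols sit at the bottom; the longest codeword is 4 bits.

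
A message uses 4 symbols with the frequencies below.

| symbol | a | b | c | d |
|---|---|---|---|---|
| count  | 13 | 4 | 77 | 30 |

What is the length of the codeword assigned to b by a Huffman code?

Huffman merges, smallest pair first:
merge b(4) and a(13): 17
merge 17 and d(30): 47
merge 47 and c(77): 124
b's leaf is at depth 3, giving a 3-bit codeword.

3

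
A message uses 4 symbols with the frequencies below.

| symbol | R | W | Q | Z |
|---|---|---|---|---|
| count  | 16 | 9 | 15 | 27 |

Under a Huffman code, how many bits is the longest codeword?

Merge the two lowest-weight nodes at each step:
combine W(9), Q(15) → 24
combine R(16), 24 → 40
combine Z(27), 40 → 67
The rarest symbols sit at the bottom; the longest codeword is 3 bits.

3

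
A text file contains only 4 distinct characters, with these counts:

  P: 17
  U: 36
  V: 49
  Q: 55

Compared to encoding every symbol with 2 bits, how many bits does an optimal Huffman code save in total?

Fixed-length: 2 bits × 157 symbols = 314 bits.
Huffman merges:
merge P(17) and U(36): 53
merge V(49) and 53: 102
merge Q(55) and 102: 157
Huffman total = 53 + 102 + 157 = 312 bits.
Saving = 314 − 312 = 2 bits.

2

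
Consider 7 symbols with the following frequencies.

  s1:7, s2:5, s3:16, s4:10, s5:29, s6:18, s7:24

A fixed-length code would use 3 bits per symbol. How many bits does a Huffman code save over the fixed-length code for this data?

41

Fixed-length: 3 bits × 109 symbols = 327 bits.
Huffman merges:
combine s2(5), s1(7) → 12
combine s4(10), 12 → 22
combine s3(16), s6(18) → 34
combine 22, s7(24) → 46
combine s5(29), 34 → 63
combine 46, 63 → 109
Huffman total = 12 + 22 + 34 + 46 + 63 + 109 = 286 bits.
Saving = 327 − 286 = 41 bits.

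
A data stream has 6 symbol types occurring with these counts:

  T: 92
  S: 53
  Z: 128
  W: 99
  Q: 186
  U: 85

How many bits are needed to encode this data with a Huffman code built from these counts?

1615

Build the Huffman tree bottom-up:
merge S(53) and U(85): 138
merge T(92) and W(99): 191
merge Z(128) and 138: 266
merge Q(186) and 191: 377
merge 266 and 377: 643
Total encoded bits = sum of merged weights = 138 + 191 + 266 + 377 + 643 = 1615.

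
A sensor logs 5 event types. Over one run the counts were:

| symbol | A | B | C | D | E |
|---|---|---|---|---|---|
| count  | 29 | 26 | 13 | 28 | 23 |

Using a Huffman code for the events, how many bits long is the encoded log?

Build the Huffman tree bottom-up:
merge C(13) and E(23): 36
merge B(26) and D(28): 54
merge A(29) and 36: 65
merge 54 and 65: 119
Total encoded bits = sum of merged weights = 36 + 54 + 65 + 119 = 274.

274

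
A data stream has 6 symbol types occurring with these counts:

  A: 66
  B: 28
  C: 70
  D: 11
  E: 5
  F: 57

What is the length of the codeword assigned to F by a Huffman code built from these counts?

2

Repeatedly merge the two smallest:
combine E(5), D(11) → 16
combine 16, B(28) → 44
combine 44, F(57) → 101
combine A(66), C(70) → 136
combine 101, 136 → 237
F's leaf is at depth 2, giving a 2-bit codeword.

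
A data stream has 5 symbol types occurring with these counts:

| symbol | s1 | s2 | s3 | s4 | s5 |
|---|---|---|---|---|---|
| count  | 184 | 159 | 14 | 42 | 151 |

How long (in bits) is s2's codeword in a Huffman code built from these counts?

Huffman merges, smallest pair first:
merge s3(14) and s4(42): 56
merge 56 and s5(151): 207
merge s2(159) and s1(184): 343
merge 207 and 343: 550
The subtree containing s2 is merged 2 times, so code length = 2.

2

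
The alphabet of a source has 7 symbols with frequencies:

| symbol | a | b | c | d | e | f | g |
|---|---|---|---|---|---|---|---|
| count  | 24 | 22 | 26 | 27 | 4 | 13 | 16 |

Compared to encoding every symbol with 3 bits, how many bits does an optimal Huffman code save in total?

Fixed-length: 3 bits × 132 symbols = 396 bits.
Huffman merges:
e(4) + f(13) → 17
g(16) + 17 → 33
b(22) + a(24) → 46
c(26) + d(27) → 53
33 + 46 → 79
53 + 79 → 132
Huffman total = 17 + 33 + 46 + 53 + 79 + 132 = 360 bits.
Saving = 396 − 360 = 36 bits.

36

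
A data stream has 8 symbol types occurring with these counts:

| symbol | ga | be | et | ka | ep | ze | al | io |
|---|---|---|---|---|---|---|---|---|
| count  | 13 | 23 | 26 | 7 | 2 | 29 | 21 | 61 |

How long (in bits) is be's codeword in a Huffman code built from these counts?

3

Build the tree from the bottom:
ep(2) + ka(7) → 9
9 + ga(13) → 22
al(21) + 22 → 43
be(23) + et(26) → 49
ze(29) + 43 → 72
49 + io(61) → 110
72 + 110 → 182
The subtree containing be is merged 3 times, so code length = 3.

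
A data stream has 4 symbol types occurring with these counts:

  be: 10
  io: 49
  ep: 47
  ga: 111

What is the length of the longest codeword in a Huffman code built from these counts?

Merge the two lowest-weight nodes at each step:
combine be(10), ep(47) → 57
combine io(49), 57 → 106
combine 106, ga(111) → 217
The rarest symbols sit at the bottom; the longest codeword is 3 bits.

3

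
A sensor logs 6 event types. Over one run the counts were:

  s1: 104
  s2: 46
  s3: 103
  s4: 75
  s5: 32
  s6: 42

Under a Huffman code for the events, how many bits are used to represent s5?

Huffman merges, smallest pair first:
combine s5(32), s6(42) → 74
combine s2(46), 74 → 120
combine s4(75), s3(103) → 178
combine s1(104), 120 → 224
combine 178, 224 → 402
s5's leaf is at depth 4, giving a 4-bit codeword.

4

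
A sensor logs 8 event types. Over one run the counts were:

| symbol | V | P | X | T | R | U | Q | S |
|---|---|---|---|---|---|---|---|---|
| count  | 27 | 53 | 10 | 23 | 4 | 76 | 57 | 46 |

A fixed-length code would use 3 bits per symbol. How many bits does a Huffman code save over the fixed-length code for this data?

Fixed-length: 3 bits × 296 symbols = 888 bits.
Huffman merges:
merge R(4) and X(10): 14
merge 14 and T(23): 37
merge V(27) and 37: 64
merge S(46) and P(53): 99
merge Q(57) and 64: 121
merge U(76) and 99: 175
merge 121 and 175: 296
Huffman total = 14 + 37 + 64 + 99 + 121 + 175 + 296 = 806 bits.
Saving = 888 − 806 = 82 bits.

82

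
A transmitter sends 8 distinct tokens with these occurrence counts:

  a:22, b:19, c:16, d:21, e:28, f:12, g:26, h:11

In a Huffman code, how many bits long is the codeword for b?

3

Repeatedly merge the two smallest:
h(11) + f(12) → 23
c(16) + b(19) → 35
d(21) + a(22) → 43
23 + g(26) → 49
e(28) + 35 → 63
43 + 49 → 92
63 + 92 → 155
b's leaf is at depth 3, giving a 3-bit codeword.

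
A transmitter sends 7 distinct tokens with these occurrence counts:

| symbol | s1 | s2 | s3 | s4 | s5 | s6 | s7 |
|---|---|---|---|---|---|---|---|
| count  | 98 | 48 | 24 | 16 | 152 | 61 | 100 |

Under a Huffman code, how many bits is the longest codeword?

Merge the two lowest-weight nodes at each step:
combine s4(16), s3(24) → 40
combine 40, s2(48) → 88
combine s6(61), 88 → 149
combine s1(98), s7(100) → 198
combine 149, s5(152) → 301
combine 198, 301 → 499
Maximum depth reached is 5.

5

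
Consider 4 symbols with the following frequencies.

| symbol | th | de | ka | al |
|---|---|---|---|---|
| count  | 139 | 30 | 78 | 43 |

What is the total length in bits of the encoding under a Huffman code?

Greedily combine the two least-frequent nodes:
merge de(30) and al(43): 73
merge 73 and ka(78): 151
merge th(139) and 151: 290
Each symbol's bit-cost is frequency × depth; summing gives 514 bits (equivalently 73 + 151 + 290).

514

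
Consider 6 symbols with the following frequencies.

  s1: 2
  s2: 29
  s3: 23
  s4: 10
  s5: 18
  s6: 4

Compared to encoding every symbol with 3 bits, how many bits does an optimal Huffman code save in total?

Fixed-length: 3 bits × 86 symbols = 258 bits.
Huffman merges:
s1(2) + s6(4) → 6
6 + s4(10) → 16
16 + s5(18) → 34
s3(23) + s2(29) → 52
34 + 52 → 86
Huffman total = 6 + 16 + 34 + 52 + 86 = 194 bits.
Saving = 258 − 194 = 64 bits.

64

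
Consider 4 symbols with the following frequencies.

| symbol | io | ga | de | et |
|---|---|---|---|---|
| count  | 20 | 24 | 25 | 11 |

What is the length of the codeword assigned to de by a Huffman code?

Repeatedly merge the two smallest:
merge et(11) and io(20): 31
merge ga(24) and de(25): 49
merge 31 and 49: 80
de sits 2 levels below the root, so its codeword is 2 bits.

2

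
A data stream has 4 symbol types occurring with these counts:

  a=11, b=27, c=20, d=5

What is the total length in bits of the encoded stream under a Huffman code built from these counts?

115

Build the Huffman tree bottom-up:
merge d(5) and a(11): 16
merge 16 and c(20): 36
merge b(27) and 36: 63
The encoded length is the sum of every internal node's weight: 16 + 36 + 63 = 115 bits.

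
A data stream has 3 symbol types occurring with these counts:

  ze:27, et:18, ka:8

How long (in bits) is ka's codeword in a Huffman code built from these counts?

Huffman merges, smallest pair first:
ka(8) + et(18) → 26
26 + ze(27) → 53
The subtree containing ka is merged 2 times, so code length = 2.

2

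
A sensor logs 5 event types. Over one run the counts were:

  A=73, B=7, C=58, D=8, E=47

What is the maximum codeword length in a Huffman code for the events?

4

Merge the two lowest-weight nodes at each step:
combine B(7), D(8) → 15
combine 15, E(47) → 62
combine C(58), 62 → 120
combine A(73), 120 → 193
The rarest symbols sit at the bottom; the longest codeword is 4 bits.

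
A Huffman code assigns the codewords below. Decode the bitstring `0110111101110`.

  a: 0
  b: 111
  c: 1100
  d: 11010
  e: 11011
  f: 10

aeef

Read left to right; each codeword is recognised as soon as it completes (prefix code):
  0→a | 11011→e | 11011→e | 10→f
Decoded message: aeef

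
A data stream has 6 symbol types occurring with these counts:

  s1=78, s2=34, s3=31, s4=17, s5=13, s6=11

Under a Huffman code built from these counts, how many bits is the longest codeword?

4

Merge the two lowest-weight nodes at each step:
s6(11) + s5(13) → 24
s4(17) + 24 → 41
s3(31) + s2(34) → 65
41 + 65 → 106
s1(78) + 106 → 184
Maximum depth reached is 4.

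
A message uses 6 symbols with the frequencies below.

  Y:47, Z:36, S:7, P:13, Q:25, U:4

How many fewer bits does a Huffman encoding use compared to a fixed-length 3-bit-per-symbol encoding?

97

Fixed-length: 3 bits × 132 symbols = 396 bits.
Huffman merges:
combine U(4), S(7) → 11
combine 11, P(13) → 24
combine 24, Q(25) → 49
combine Z(36), Y(47) → 83
combine 49, 83 → 132
Huffman total = 11 + 24 + 49 + 83 + 132 = 299 bits.
Saving = 396 − 299 = 97 bits.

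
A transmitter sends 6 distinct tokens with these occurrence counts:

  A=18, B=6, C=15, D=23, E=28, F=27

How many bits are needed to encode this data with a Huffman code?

Merge the two smallest weights repeatedly:
combine B(6), C(15) → 21
combine A(18), 21 → 39
combine D(23), F(27) → 50
combine E(28), 39 → 67
combine 50, 67 → 117
Each symbol's bit-cost is frequency × depth; summing gives 294 bits (equivalently 21 + 39 + 50 + 67 + 117).

294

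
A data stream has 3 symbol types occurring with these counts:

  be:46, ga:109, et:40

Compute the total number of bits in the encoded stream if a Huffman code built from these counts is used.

281

Merge the two smallest weights repeatedly:
et(40) + be(46) → 86
86 + ga(109) → 195
Each symbol's bit-cost is frequency × depth; summing gives 281 bits (equivalently 86 + 195).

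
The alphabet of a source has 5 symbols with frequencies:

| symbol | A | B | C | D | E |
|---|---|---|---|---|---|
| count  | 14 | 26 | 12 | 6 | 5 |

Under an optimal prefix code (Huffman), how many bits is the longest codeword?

Merge the two lowest-weight nodes at each step:
merge E(5) and D(6): 11
merge 11 and C(12): 23
merge A(14) and 23: 37
merge B(26) and 37: 63
The first pair merged (E, D) ends up deepest, at depth 4.

4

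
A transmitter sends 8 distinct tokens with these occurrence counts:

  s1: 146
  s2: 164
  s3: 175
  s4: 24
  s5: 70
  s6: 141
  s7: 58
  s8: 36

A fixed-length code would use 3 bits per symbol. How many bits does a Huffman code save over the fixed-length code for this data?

161

Fixed-length: 3 bits × 814 symbols = 2442 bits.
Huffman merges:
combine s4(24), s8(36) → 60
combine s7(58), 60 → 118
combine s5(70), 118 → 188
combine s6(141), s1(146) → 287
combine s2(164), s3(175) → 339
combine 188, 287 → 475
combine 339, 475 → 814
Huffman total = 60 + 118 + 188 + 287 + 339 + 475 + 814 = 2281 bits.
Saving = 2442 − 2281 = 161 bits.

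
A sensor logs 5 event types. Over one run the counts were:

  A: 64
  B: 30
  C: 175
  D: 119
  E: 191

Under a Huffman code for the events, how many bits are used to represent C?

2

Build the tree from the bottom:
B(30) + A(64) → 94
94 + D(119) → 213
C(175) + E(191) → 366
213 + 366 → 579
C sits 2 levels below the root, so its codeword is 2 bits.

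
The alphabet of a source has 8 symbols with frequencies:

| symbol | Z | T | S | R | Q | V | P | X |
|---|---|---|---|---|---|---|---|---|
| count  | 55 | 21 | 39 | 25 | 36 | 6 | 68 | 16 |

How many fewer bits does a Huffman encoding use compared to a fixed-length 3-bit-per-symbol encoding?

Fixed-length: 3 bits × 266 symbols = 798 bits.
Huffman merges:
V(6) + X(16) → 22
T(21) + 22 → 43
R(25) + Q(36) → 61
S(39) + 43 → 82
Z(55) + 61 → 116
P(68) + 82 → 150
116 + 150 → 266
Huffman total = 22 + 43 + 61 + 82 + 116 + 150 + 266 = 740 bits.
Saving = 798 − 740 = 58 bits.

58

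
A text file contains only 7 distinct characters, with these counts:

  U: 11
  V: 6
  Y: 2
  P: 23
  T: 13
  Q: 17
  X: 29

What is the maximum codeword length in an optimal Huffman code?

4

Merge the two lowest-weight nodes at each step:
combine Y(2), V(6) → 8
combine 8, U(11) → 19
combine T(13), Q(17) → 30
combine 19, P(23) → 42
combine X(29), 30 → 59
combine 42, 59 → 101
Maximum depth reached is 4.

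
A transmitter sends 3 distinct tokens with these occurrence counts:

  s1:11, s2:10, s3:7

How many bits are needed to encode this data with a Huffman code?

Greedily combine the two least-frequent nodes:
merge s3(7) and s2(10): 17
merge s1(11) and 17: 28
Each symbol's bit-cost is frequency × depth; summing gives 45 bits (equivalently 17 + 28).

45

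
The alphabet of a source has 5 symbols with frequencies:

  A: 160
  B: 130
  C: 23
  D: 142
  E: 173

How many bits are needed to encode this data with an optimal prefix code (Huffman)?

1409

Build the Huffman tree bottom-up:
C(23) + B(130) → 153
D(142) + 153 → 295
A(160) + E(173) → 333
295 + 333 → 628
Total encoded bits = sum of merged weights = 153 + 295 + 333 + 628 = 1409.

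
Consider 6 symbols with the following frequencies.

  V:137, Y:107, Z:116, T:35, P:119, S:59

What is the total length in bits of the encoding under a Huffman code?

Greedily combine the two least-frequent nodes:
combine T(35), S(59) → 94
combine 94, Y(107) → 201
combine Z(116), P(119) → 235
combine V(137), 201 → 338
combine 235, 338 → 573
Total encoded bits = sum of merged weights = 94 + 201 + 235 + 338 + 573 = 1441.

1441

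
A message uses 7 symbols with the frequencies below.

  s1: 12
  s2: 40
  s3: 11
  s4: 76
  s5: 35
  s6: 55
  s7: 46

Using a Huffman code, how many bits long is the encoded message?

717

Merge the two smallest weights repeatedly:
s3(11) + s1(12) → 23
23 + s5(35) → 58
s2(40) + s7(46) → 86
s6(55) + 58 → 113
s4(76) + 86 → 162
113 + 162 → 275
Total encoded bits = sum of merged weights = 23 + 58 + 86 + 113 + 162 + 275 = 717.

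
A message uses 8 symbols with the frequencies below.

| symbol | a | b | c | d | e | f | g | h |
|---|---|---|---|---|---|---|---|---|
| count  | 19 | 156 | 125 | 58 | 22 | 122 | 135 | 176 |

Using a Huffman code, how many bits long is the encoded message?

2247

Greedily combine the two least-frequent nodes:
a(19) + e(22) → 41
41 + d(58) → 99
99 + f(122) → 221
c(125) + g(135) → 260
b(156) + h(176) → 332
221 + 260 → 481
332 + 481 → 813
Each symbol's bit-cost is frequency × depth; summing gives 2247 bits (equivalently 41 + 99 + 221 + 260 + 332 + 481 + 813).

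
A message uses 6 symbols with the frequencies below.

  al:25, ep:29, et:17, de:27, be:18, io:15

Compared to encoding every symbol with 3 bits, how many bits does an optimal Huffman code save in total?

Fixed-length: 3 bits × 131 symbols = 393 bits.
Huffman merges:
merge io(15) and et(17): 32
merge be(18) and al(25): 43
merge de(27) and ep(29): 56
merge 32 and 43: 75
merge 56 and 75: 131
Huffman total = 32 + 43 + 56 + 75 + 131 = 337 bits.
Saving = 393 − 337 = 56 bits.

56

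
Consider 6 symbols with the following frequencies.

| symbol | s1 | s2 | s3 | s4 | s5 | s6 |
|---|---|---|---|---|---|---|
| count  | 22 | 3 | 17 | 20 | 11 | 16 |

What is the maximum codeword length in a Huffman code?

Merge the two lowest-weight nodes at each step:
combine s2(3), s5(11) → 14
combine 14, s6(16) → 30
combine s3(17), s4(20) → 37
combine s1(22), 30 → 52
combine 37, 52 → 89
The first pair merged (s2, s5) ends up deepest, at depth 4.

4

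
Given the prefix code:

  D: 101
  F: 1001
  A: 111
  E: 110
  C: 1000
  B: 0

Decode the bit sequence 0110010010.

Read left to right; each codeword is recognised as soon as it completes (prefix code):
  0→B | 110→E | 0→B | 1001→F | 0→B
Decoded message: BEBFB

BEBFB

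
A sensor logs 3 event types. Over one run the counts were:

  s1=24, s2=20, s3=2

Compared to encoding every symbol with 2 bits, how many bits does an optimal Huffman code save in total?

Fixed-length: 2 bits × 46 symbols = 92 bits.
Huffman merges:
merge s3(2) and s2(20): 22
merge 22 and s1(24): 46
Huffman total = 22 + 46 = 68 bits.
Saving = 92 − 68 = 24 bits.

24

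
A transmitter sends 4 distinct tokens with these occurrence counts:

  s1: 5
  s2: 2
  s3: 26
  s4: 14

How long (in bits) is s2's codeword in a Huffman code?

Huffman merges, smallest pair first:
merge s2(2) and s1(5): 7
merge 7 and s4(14): 21
merge 21 and s3(26): 47
The subtree containing s2 is merged 3 times, so code length = 3.

3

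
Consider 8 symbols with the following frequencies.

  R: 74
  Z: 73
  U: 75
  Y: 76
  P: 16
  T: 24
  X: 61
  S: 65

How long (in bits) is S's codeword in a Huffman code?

Repeatedly merge the two smallest:
P(16) + T(24) → 40
40 + X(61) → 101
S(65) + Z(73) → 138
R(74) + U(75) → 149
Y(76) + 101 → 177
138 + 149 → 287
177 + 287 → 464
S's leaf is at depth 3, giving a 3-bit codeword.

3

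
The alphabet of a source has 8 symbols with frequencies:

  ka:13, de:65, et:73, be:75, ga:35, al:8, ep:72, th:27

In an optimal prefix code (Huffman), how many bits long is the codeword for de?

Repeatedly merge the two smallest:
al(8) + ka(13) → 21
21 + th(27) → 48
ga(35) + 48 → 83
de(65) + ep(72) → 137
et(73) + be(75) → 148
83 + 137 → 220
148 + 220 → 368
de sits 3 levels below the root, so its codeword is 3 bits.

3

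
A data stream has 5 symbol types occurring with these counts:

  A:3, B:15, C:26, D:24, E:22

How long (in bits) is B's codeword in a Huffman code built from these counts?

Build the tree from the bottom:
A(3) + B(15) → 18
18 + E(22) → 40
D(24) + C(26) → 50
40 + 50 → 90
B's leaf is at depth 3, giving a 3-bit codeword.

3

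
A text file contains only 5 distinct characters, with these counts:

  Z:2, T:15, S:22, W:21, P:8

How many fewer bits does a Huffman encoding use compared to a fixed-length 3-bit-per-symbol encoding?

58

Fixed-length: 3 bits × 68 symbols = 204 bits.
Huffman merges:
Z(2) + P(8) → 10
10 + T(15) → 25
W(21) + S(22) → 43
25 + 43 → 68
Huffman total = 10 + 25 + 43 + 68 = 146 bits.
Saving = 204 − 146 = 58 bits.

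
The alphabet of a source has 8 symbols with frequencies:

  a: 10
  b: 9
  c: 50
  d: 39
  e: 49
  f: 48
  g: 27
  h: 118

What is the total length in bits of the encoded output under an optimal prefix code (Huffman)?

947

Greedily combine the two least-frequent nodes:
b(9) + a(10) → 19
19 + g(27) → 46
d(39) + 46 → 85
f(48) + e(49) → 97
c(50) + 85 → 135
97 + h(118) → 215
135 + 215 → 350
The encoded length is the sum of every internal node's weight: 19 + 46 + 85 + 97 + 135 + 215 + 350 = 947 bits.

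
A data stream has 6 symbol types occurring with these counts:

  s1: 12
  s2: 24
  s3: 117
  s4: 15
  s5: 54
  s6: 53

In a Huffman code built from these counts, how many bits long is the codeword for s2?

4

Repeatedly merge the two smallest:
merge s1(12) and s4(15): 27
merge s2(24) and 27: 51
merge 51 and s6(53): 104
merge s5(54) and 104: 158
merge s3(117) and 158: 275
s2 sits 4 levels below the root, so its codeword is 4 bits.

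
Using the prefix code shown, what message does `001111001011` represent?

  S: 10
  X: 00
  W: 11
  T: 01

Read left to right; each codeword is recognised as soon as it completes (prefix code):
  00→X | 11→W | 11→W | 00→X | 10→S | 11→W
Decoded message: XWWXSW

XWWXSW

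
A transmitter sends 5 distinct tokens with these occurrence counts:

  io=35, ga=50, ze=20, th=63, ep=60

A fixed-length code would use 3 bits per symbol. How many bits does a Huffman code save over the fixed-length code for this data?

Fixed-length: 3 bits × 228 symbols = 684 bits.
Huffman merges:
merge ze(20) and io(35): 55
merge ga(50) and 55: 105
merge ep(60) and th(63): 123
merge 105 and 123: 228
Huffman total = 55 + 105 + 123 + 228 = 511 bits.
Saving = 684 − 511 = 173 bits.

173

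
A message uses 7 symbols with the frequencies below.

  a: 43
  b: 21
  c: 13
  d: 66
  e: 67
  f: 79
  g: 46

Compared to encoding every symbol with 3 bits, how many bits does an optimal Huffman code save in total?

Fixed-length: 3 bits × 335 symbols = 1005 bits.
Huffman merges:
c(13) + b(21) → 34
34 + a(43) → 77
g(46) + d(66) → 112
e(67) + 77 → 144
f(79) + 112 → 191
144 + 191 → 335
Huffman total = 34 + 77 + 112 + 144 + 191 + 335 = 893 bits.
Saving = 1005 − 893 = 112 bits.

112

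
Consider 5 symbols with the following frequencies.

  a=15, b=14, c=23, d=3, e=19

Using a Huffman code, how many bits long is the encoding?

Build the Huffman tree bottom-up:
merge d(3) and b(14): 17
merge a(15) and 17: 32
merge e(19) and c(23): 42
merge 32 and 42: 74
The encoded length is the sum of every internal node's weight: 17 + 32 + 42 + 74 = 165 bits.

165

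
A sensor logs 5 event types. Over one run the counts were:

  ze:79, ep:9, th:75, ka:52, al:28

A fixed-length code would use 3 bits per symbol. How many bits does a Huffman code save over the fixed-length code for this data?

Fixed-length: 3 bits × 243 symbols = 729 bits.
Huffman merges:
combine ep(9), al(28) → 37
combine 37, ka(52) → 89
combine th(75), ze(79) → 154
combine 89, 154 → 243
Huffman total = 37 + 89 + 154 + 243 = 523 bits.
Saving = 729 − 523 = 206 bits.

206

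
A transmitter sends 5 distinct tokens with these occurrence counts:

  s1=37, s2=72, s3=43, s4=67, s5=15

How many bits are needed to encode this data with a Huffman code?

Merge the two smallest weights repeatedly:
s5(15) + s1(37) → 52
s3(43) + 52 → 95
s4(67) + s2(72) → 139
95 + 139 → 234
Each symbol's bit-cost is frequency × depth; summing gives 520 bits (equivalently 52 + 95 + 139 + 234).

520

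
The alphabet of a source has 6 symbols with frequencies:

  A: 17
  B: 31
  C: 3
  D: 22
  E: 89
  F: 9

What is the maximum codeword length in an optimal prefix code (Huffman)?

Merge the two lowest-weight nodes at each step:
C(3) + F(9) → 12
12 + A(17) → 29
D(22) + 29 → 51
B(31) + 51 → 82
82 + E(89) → 171
The first pair merged (C, F) ends up deepest, at depth 5.

5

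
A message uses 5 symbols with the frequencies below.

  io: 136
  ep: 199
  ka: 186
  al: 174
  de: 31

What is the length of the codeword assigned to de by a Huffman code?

Huffman merges, smallest pair first:
merge de(31) and io(136): 167
merge 167 and al(174): 341
merge ka(186) and ep(199): 385
merge 341 and 385: 726
The subtree containing de is merged 3 times, so code length = 3.

3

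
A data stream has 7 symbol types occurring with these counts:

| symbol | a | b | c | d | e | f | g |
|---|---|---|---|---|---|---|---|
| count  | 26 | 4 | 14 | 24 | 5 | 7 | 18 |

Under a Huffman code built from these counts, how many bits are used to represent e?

5

Huffman merges, smallest pair first:
merge b(4) and e(5): 9
merge f(7) and 9: 16
merge c(14) and 16: 30
merge g(18) and d(24): 42
merge a(26) and 30: 56
merge 42 and 56: 98
e sits 5 levels below the root, so its codeword is 5 bits.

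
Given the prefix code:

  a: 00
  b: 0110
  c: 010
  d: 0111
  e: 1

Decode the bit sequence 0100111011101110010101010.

Read left to right; each codeword is recognised as soon as it completes (prefix code):
  010→c | 0111→d | 0111→d | 0111→d | 00→a | 1→e | 010→c | 1→e | 010→c
Decoded message: cdddaecec

cdddaecec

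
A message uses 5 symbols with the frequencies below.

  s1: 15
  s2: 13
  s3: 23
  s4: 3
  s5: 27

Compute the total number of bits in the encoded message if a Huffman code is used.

178

Build the Huffman tree bottom-up:
s4(3) + s2(13) → 16
s1(15) + 16 → 31
s3(23) + s5(27) → 50
31 + 50 → 81
Total encoded bits = sum of merged weights = 16 + 31 + 50 + 81 = 178.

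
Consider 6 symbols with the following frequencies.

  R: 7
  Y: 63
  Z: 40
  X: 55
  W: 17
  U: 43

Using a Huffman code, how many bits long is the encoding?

Merge the two smallest weights repeatedly:
merge R(7) and W(17): 24
merge 24 and Z(40): 64
merge U(43) and X(55): 98
merge Y(63) and 64: 127
merge 98 and 127: 225
Total encoded bits = sum of merged weights = 24 + 64 + 98 + 127 + 225 = 538.

538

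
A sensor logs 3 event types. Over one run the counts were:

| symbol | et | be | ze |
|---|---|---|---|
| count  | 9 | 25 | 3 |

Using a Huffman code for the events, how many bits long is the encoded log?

49

Build the Huffman tree bottom-up:
combine ze(3), et(9) → 12
combine 12, be(25) → 37
The encoded length is the sum of every internal node's weight: 12 + 37 = 49 bits.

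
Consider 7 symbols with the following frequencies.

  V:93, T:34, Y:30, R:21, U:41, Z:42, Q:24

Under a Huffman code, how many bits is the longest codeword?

Merge the two lowest-weight nodes at each step:
merge R(21) and Q(24): 45
merge Y(30) and T(34): 64
merge U(41) and Z(42): 83
merge 45 and 64: 109
merge 83 and V(93): 176
merge 109 and 176: 285
Maximum depth reached is 3.

3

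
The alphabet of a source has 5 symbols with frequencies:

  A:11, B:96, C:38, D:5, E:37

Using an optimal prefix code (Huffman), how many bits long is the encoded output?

Greedily combine the two least-frequent nodes:
D(5) + A(11) → 16
16 + E(37) → 53
C(38) + 53 → 91
91 + B(96) → 187
Total encoded bits = sum of merged weights = 16 + 53 + 91 + 187 = 347.

347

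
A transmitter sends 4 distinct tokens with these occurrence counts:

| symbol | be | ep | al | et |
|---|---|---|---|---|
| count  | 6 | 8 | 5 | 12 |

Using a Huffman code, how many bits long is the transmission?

61

Build the Huffman tree bottom-up:
combine al(5), be(6) → 11
combine ep(8), 11 → 19
combine et(12), 19 → 31
The encoded length is the sum of every internal node's weight: 11 + 19 + 31 = 61 bits.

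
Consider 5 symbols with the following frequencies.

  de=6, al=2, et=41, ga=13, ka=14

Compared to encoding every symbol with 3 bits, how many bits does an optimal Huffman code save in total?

88

Fixed-length: 3 bits × 76 symbols = 228 bits.
Huffman merges:
merge al(2) and de(6): 8
merge 8 and ga(13): 21
merge ka(14) and 21: 35
merge 35 and et(41): 76
Huffman total = 8 + 21 + 35 + 76 = 140 bits.
Saving = 228 − 140 = 88 bits.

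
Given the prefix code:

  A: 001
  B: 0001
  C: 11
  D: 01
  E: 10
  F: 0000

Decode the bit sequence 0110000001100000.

Read left to right; each codeword is recognised as soon as it completes (prefix code):
  01→D | 10→E | 0000→F | 01→D | 10→E | 0000→F
Decoded message: DEFDEF

DEFDEF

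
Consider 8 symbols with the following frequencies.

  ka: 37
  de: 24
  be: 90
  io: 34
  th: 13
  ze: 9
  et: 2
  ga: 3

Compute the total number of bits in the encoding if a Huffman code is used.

502

Merge the two smallest weights repeatedly:
et(2) + ga(3) → 5
5 + ze(9) → 14
th(13) + 14 → 27
de(24) + 27 → 51
io(34) + ka(37) → 71
51 + 71 → 122
be(90) + 122 → 212
Each symbol's bit-cost is frequency × depth; summing gives 502 bits (equivalently 5 + 14 + 27 + 51 + 71 + 122 + 212).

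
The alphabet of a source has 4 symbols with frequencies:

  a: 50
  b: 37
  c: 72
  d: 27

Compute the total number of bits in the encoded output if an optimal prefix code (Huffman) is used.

364

Merge the two smallest weights repeatedly:
combine d(27), b(37) → 64
combine a(50), 64 → 114
combine c(72), 114 → 186
Total encoded bits = sum of merged weights = 64 + 114 + 186 = 364.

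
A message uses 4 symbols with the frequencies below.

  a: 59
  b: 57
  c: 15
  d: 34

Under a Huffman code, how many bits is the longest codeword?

3

Merge the two lowest-weight nodes at each step:
c(15) + d(34) → 49
49 + b(57) → 106
a(59) + 106 → 165
Maximum depth reached is 3.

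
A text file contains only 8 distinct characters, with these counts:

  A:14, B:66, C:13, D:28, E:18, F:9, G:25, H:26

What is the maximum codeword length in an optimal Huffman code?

4

Merge the two lowest-weight nodes at each step:
combine F(9), C(13) → 22
combine A(14), E(18) → 32
combine 22, G(25) → 47
combine H(26), D(28) → 54
combine 32, 47 → 79
combine 54, B(66) → 120
combine 79, 120 → 199
The rarest symbols sit at the bottom; the longest codeword is 4 bits.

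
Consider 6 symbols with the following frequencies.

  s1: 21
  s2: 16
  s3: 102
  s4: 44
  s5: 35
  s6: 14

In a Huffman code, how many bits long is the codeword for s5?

Huffman merges, smallest pair first:
combine s6(14), s2(16) → 30
combine s1(21), 30 → 51
combine s5(35), s4(44) → 79
combine 51, 79 → 130
combine s3(102), 130 → 232
s5 sits 3 levels below the root, so its codeword is 3 bits.

3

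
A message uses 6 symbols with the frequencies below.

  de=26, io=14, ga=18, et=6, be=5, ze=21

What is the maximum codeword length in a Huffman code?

Merge the two lowest-weight nodes at each step:
combine be(5), et(6) → 11
combine 11, io(14) → 25
combine ga(18), ze(21) → 39
combine 25, de(26) → 51
combine 39, 51 → 90
The rarest symbols sit at the bottom; the longest codeword is 4 bits.

4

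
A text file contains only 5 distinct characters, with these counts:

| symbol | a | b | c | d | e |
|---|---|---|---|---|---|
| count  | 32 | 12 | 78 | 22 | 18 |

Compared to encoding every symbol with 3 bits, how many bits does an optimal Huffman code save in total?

Fixed-length: 3 bits × 162 symbols = 486 bits.
Huffman merges:
b(12) + e(18) → 30
d(22) + 30 → 52
a(32) + 52 → 84
c(78) + 84 → 162
Huffman total = 30 + 52 + 84 + 162 = 328 bits.
Saving = 486 − 328 = 158 bits.

158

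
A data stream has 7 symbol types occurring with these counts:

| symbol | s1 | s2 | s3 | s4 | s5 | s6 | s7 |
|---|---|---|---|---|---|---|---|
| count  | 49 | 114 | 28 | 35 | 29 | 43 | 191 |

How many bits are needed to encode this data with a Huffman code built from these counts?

Build the Huffman tree bottom-up:
combine s3(28), s5(29) → 57
combine s4(35), s6(43) → 78
combine s1(49), 57 → 106
combine 78, 106 → 184
combine s2(114), 184 → 298
combine s7(191), 298 → 489
Each symbol's bit-cost is frequency × depth; summing gives 1212 bits (equivalently 57 + 78 + 106 + 184 + 298 + 489).

1212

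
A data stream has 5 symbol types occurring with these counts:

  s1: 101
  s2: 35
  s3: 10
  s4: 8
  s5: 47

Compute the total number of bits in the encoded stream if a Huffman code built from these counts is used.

372

Merge the two smallest weights repeatedly:
combine s4(8), s3(10) → 18
combine 18, s2(35) → 53
combine s5(47), 53 → 100
combine 100, s1(101) → 201
Each symbol's bit-cost is frequency × depth; summing gives 372 bits (equivalently 18 + 53 + 100 + 201).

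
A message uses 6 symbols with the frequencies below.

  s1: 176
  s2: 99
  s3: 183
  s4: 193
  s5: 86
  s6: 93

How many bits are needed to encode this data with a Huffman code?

2114

Build the Huffman tree bottom-up:
merge s5(86) and s6(93): 179
merge s2(99) and s1(176): 275
merge 179 and s3(183): 362
merge s4(193) and 275: 468
merge 362 and 468: 830
Total encoded bits = sum of merged weights = 179 + 275 + 362 + 468 + 830 = 2114.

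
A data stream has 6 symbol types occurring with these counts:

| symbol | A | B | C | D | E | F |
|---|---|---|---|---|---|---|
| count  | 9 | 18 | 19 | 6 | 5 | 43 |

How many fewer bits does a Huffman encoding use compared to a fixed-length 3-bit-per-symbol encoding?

Fixed-length: 3 bits × 100 symbols = 300 bits.
Huffman merges:
combine E(5), D(6) → 11
combine A(9), 11 → 20
combine B(18), C(19) → 37
combine 20, 37 → 57
combine F(43), 57 → 100
Huffman total = 11 + 20 + 37 + 57 + 100 = 225 bits.
Saving = 300 − 225 = 75 bits.

75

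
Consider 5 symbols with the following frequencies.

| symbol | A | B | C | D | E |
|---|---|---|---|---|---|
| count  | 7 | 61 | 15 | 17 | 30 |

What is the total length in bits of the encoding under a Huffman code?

Build the Huffman tree bottom-up:
merge A(7) and C(15): 22
merge D(17) and 22: 39
merge E(30) and 39: 69
merge B(61) and 69: 130
The encoded length is the sum of every internal node's weight: 22 + 39 + 69 + 130 = 260 bits.

260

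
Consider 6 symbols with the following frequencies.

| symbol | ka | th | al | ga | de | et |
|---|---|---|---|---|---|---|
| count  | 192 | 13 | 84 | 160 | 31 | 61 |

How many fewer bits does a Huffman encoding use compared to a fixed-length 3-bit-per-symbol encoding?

395

Fixed-length: 3 bits × 541 symbols = 1623 bits.
Huffman merges:
merge th(13) and de(31): 44
merge 44 and et(61): 105
merge al(84) and 105: 189
merge ga(160) and 189: 349
merge ka(192) and 349: 541
Huffman total = 44 + 105 + 189 + 349 + 541 = 1228 bits.
Saving = 1623 − 1228 = 395 bits.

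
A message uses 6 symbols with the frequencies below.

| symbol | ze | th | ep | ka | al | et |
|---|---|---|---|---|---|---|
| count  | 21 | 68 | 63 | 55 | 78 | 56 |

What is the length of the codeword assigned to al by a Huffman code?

Repeatedly merge the two smallest:
combine ze(21), ka(55) → 76
combine et(56), ep(63) → 119
combine th(68), 76 → 144
combine al(78), 119 → 197
combine 144, 197 → 341
al sits 2 levels below the root, so its codeword is 2 bits.

2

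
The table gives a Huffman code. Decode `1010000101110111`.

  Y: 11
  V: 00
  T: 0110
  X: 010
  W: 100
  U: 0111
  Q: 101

Read left to right; each codeword is recognised as soon as it completes (prefix code):
  101→Q | 00→V | 00→V | 101→Q | 11→Y | 0111→U
Decoded message: QVVQYU

QVVQYU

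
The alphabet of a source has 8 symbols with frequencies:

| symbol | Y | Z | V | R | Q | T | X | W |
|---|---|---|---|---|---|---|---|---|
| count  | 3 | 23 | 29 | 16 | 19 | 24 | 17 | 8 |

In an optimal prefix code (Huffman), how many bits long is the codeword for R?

3

Build the tree from the bottom:
merge Y(3) and W(8): 11
merge 11 and R(16): 27
merge X(17) and Q(19): 36
merge Z(23) and T(24): 47
merge 27 and V(29): 56
merge 36 and 47: 83
merge 56 and 83: 139
R's leaf is at depth 3, giving a 3-bit codeword.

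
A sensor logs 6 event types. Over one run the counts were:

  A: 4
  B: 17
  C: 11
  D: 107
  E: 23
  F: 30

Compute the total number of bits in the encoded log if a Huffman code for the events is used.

377

Build the Huffman tree bottom-up:
merge A(4) and C(11): 15
merge 15 and B(17): 32
merge E(23) and F(30): 53
merge 32 and 53: 85
merge 85 and D(107): 192
The encoded length is the sum of every internal node's weight: 15 + 32 + 53 + 85 + 192 = 377 bits.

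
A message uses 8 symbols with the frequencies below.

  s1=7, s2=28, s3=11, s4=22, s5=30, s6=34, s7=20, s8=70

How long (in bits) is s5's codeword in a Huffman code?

3

Huffman merges, smallest pair first:
merge s1(7) and s3(11): 18
merge 18 and s7(20): 38
merge s4(22) and s2(28): 50
merge s5(30) and s6(34): 64
merge 38 and 50: 88
merge 64 and s8(70): 134
merge 88 and 134: 222
The subtree containing s5 is merged 3 times, so code length = 3.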